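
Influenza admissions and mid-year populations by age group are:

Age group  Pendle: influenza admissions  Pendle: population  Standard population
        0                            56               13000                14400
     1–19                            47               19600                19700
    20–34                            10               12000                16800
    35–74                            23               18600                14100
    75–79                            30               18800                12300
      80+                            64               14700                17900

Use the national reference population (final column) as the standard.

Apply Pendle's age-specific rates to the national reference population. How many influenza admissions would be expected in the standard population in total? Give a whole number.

Age-specific rates per 100000 for Pendle: 430.77, 239.80, 83.33, 123.66, 159.57, 435.37.
Expected influenza admissions = Σ (standard pop × age-specific rate ÷ 100000)
= 14400×430.77/100000 + 19700×239.80/100000 + 16800×83.33/100000 + 14100×123.66/100000 + 12300×159.57/100000 + 17900×435.37/100000
= 62.03 + 47.24 + 14.00 + 17.44 + 19.63 + 77.93 = 238.27.

238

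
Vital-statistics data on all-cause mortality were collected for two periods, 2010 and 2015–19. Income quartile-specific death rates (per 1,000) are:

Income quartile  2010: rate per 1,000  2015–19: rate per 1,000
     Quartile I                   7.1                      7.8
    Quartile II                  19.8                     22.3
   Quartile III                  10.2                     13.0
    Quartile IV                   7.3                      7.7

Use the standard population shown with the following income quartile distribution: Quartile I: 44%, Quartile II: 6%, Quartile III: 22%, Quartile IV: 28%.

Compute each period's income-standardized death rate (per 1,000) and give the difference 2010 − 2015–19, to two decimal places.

Standard weights: 0.44, 0.06, 0.22, 0.28.
2010: 0.4400×7.1 + 0.0600×19.8 + 0.2200×10.2 + 0.2800×7.3 = 8.6000 per 1,000.
2015–19: 0.4400×7.8 + 0.0600×22.3 + 0.2200×13.0 + 0.2800×7.7 = 9.7860 per 1,000.
Difference = 8.6000 − 9.7860 = -1.1860.

-1.19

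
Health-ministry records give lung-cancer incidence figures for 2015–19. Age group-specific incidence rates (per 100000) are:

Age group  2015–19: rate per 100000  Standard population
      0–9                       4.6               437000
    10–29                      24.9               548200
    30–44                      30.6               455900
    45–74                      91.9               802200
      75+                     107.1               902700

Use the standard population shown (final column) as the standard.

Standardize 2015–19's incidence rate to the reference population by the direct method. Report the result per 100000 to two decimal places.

Standard total = 3146000; weights = 0.1389, 0.1743, 0.1449, 0.2550, 0.2869.
Standardized rate: 0.1389×4.6 + 0.1743×24.9 + 0.1449×30.6 + 0.2550×91.9 + 0.2869×107.1 = 63.5767 per 100000.

63.58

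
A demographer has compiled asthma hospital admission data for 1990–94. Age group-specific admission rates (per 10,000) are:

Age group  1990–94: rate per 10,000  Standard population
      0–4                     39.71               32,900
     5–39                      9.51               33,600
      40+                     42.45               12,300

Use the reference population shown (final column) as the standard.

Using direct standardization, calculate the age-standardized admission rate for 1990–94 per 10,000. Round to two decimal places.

Standard total = 78,800; weights = 0.4175, 0.4264, 0.1561.
Standardized rate: 0.4175×39.71 + 0.4264×9.51 + 0.1561×42.45 = 27.2605 per 10,000.

27.26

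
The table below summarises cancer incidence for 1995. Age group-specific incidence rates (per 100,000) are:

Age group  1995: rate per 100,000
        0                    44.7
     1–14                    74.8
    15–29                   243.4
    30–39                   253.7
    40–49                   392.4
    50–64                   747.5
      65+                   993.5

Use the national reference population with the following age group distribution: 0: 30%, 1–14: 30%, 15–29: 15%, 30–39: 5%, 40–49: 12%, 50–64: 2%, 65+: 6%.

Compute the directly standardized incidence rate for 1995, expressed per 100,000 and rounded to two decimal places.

Standard weights: 0.30, 0.30, 0.15, 0.05, 0.12, 0.02, 0.06.
Standardized rate: 0.3000×44.7 + 0.3000×74.8 + 0.1500×243.4 + 0.0500×253.7 + 0.1200×392.4 + 0.0200×747.5 + 0.0600×993.5 = 206.6930 per 100,000.

206.69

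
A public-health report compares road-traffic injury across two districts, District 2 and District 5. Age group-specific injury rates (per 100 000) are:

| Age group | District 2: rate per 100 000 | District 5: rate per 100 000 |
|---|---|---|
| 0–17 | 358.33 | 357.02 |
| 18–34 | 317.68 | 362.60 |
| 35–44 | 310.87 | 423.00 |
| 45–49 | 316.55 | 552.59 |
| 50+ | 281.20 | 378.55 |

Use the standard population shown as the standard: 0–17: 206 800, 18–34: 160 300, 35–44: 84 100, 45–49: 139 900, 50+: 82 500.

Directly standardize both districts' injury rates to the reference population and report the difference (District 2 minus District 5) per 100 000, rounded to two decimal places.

Standard total = 673 600; weights = 0.3070, 0.2380, 0.1249, 0.2077, 0.1225.
District 2: 0.3070×358.33 + 0.2380×317.68 + 0.1249×310.87 + 0.2077×316.55 + 0.1225×281.20 = 324.6070 per 100 000.
District 5: 0.3070×357.02 + 0.2380×362.60 + 0.1249×423.00 + 0.2077×552.59 + 0.1225×378.55 = 409.8405 per 100 000.
Difference = 324.6070 − 409.8405 = -85.2335.

-85.23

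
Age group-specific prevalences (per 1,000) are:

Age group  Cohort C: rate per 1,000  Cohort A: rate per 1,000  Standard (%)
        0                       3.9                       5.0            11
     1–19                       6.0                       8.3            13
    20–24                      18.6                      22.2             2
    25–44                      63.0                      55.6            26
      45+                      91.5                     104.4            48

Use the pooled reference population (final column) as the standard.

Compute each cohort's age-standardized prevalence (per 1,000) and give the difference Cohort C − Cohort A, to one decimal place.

-4.8

Standard weights: 0.11, 0.13, 0.02, 0.26, 0.48.
Cohort C: 0.1100×3.9 + 0.1300×6.0 + 0.0200×18.6 + 0.2600×63.0 + 0.4800×91.5 = 61.8810 per 1,000.
Cohort A: 0.1100×5.0 + 0.1300×8.3 + 0.0200×22.2 + 0.2600×55.6 + 0.4800×104.4 = 66.6410 per 1,000.
Difference = 61.8810 − 66.6410 = -4.7600.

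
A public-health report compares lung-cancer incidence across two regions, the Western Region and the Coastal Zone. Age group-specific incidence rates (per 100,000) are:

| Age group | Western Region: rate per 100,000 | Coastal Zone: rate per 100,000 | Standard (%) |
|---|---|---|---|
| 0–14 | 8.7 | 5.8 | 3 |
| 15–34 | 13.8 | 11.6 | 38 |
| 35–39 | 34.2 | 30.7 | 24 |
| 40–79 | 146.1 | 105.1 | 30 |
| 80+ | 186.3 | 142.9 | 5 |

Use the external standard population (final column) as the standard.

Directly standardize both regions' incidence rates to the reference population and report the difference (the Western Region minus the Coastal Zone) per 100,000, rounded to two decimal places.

Standard weights: 0.03, 0.38, 0.24, 0.30, 0.05.
The Western Region: 0.0300×8.7 + 0.3800×13.8 + 0.2400×34.2 + 0.3000×146.1 + 0.0500×186.3 = 66.8580 per 100,000.
The Coastal Zone: 0.0300×5.8 + 0.3800×11.6 + 0.2400×30.7 + 0.3000×105.1 + 0.0500×142.9 = 50.6250 per 100,000.
Difference = 66.8580 − 50.6250 = 16.2330.

16.23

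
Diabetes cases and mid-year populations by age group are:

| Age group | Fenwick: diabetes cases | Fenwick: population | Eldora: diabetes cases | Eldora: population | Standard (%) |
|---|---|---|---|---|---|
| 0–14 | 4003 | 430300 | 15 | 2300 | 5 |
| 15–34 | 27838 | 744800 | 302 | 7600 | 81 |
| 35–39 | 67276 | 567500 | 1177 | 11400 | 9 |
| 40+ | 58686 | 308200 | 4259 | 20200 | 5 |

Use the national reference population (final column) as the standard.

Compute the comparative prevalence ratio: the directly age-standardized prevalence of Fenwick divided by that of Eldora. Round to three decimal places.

Age-specific rates per 1000 for Fenwick: 9.303, 37.376, 118.548, 190.415.
For Eldora: 6.522, 39.737, 103.246, 210.842.
Standard weights: 0.05, 0.81, 0.09, 0.05.
Fenwick: 0.0500×9.303 + 0.8100×37.376 + 0.0900×118.548 + 0.0500×190.415 = 50.9302 per 1000.
Eldora: 0.0500×6.522 + 0.8100×39.737 + 0.0900×103.246 + 0.0500×210.842 = 52.3471 per 1000.
Ratio = 50.9302 ÷ 52.3471 = 0.97293.

0.973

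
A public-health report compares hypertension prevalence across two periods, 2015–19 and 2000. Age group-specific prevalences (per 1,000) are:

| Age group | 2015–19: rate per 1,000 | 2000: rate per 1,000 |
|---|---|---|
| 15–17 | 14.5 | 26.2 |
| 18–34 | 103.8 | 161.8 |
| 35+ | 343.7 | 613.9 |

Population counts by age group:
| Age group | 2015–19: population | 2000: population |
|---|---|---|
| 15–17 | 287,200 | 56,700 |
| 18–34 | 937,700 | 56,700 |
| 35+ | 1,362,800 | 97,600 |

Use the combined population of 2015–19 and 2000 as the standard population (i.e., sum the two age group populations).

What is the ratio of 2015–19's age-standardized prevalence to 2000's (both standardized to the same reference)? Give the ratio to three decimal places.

0.572

Combined standard total = 2,798,700; weights = 0.1229, 0.3553, 0.5218.
2015–19: 0.1229×14.5 + 0.3553×103.8 + 0.5218×343.7 = 218.0101 per 1,000.
2000: 0.1229×26.2 + 0.3553×161.8 + 0.5218×613.9 = 381.0497 per 1,000.
Ratio = 218.0101 ÷ 381.0497 = 0.57213.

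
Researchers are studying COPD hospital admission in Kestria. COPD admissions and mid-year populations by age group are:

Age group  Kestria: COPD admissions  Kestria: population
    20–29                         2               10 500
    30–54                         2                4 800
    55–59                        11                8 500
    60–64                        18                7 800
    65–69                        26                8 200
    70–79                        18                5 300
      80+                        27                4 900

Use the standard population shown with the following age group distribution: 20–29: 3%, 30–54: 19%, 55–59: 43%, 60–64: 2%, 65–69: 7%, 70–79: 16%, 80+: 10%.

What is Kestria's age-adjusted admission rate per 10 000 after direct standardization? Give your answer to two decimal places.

Age-specific rates per 10 000 for Kestria: 1.90, 4.17, 12.94, 23.08, 31.71, 33.96, 55.10.
Standard weights: 0.03, 0.19, 0.43, 0.02, 0.07, 0.16, 0.10.
Standardized rate: 0.0300×1.90 + 0.1900×4.17 + 0.4300×12.94 + 0.0200×23.08 + 0.0700×31.71 + 0.1600×33.96 + 0.1000×55.10 = 20.0387 per 10 000.

20.04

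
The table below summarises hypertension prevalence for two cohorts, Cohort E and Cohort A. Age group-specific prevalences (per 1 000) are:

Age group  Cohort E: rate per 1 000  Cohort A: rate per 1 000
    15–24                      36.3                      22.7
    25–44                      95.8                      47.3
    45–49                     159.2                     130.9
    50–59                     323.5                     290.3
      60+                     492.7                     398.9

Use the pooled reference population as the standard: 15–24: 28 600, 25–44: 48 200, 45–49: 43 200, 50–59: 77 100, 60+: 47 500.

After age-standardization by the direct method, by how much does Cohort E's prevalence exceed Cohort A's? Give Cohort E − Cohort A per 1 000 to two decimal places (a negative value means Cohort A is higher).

Standard total = 244 600; weights = 0.1169, 0.1971, 0.1766, 0.3152, 0.1942.
Cohort E: 0.1169×36.3 + 0.1971×95.8 + 0.1766×159.2 + 0.3152×323.5 + 0.1942×492.7 = 248.8891 per 1 000.
Cohort A: 0.1169×22.7 + 0.1971×47.3 + 0.1766×130.9 + 0.3152×290.3 + 0.1942×398.9 = 204.0631 per 1 000.
Difference = 248.8891 − 204.0631 = 44.8260.

44.83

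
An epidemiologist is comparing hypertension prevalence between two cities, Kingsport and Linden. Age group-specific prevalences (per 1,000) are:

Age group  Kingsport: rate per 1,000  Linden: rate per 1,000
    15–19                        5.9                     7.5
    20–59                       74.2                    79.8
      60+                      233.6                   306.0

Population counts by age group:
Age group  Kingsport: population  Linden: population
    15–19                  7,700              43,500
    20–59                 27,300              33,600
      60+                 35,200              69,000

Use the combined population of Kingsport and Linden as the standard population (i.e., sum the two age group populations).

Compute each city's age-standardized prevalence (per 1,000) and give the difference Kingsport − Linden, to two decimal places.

-36.83

Combined standard total = 216,300; weights = 0.2367, 0.2816, 0.4817.
Kingsport: 0.2367×5.9 + 0.2816×74.2 + 0.4817×233.6 = 134.8219 per 1,000.
Linden: 0.2367×7.5 + 0.2816×79.8 + 0.4817×306.0 = 171.6552 per 1,000.
Difference = 134.8219 − 171.6552 = -36.8333.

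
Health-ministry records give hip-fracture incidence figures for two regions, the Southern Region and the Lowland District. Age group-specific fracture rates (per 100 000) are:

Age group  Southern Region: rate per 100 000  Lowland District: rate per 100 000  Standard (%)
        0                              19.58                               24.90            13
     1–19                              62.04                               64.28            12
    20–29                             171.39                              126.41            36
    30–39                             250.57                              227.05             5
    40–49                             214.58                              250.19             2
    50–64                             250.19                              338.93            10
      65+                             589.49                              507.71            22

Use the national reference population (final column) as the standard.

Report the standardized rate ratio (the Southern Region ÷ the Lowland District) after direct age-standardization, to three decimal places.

1.114

Standard weights: 0.13, 0.12, 0.36, 0.05, 0.02, 0.10, 0.22.
The Southern Region: 0.1300×19.58 + 0.1200×62.04 + 0.3600×171.39 + 0.0500×250.57 + 0.0200×214.58 + 0.1000×250.19 + 0.2200×589.49 = 243.2175 per 100 000.
The Lowland District: 0.1300×24.90 + 0.1200×64.28 + 0.3600×126.41 + 0.0500×227.05 + 0.0200×250.19 + 0.1000×338.93 + 0.2200×507.71 = 218.4037 per 100 000.
Ratio = 243.2175 ÷ 218.4037 = 1.11361.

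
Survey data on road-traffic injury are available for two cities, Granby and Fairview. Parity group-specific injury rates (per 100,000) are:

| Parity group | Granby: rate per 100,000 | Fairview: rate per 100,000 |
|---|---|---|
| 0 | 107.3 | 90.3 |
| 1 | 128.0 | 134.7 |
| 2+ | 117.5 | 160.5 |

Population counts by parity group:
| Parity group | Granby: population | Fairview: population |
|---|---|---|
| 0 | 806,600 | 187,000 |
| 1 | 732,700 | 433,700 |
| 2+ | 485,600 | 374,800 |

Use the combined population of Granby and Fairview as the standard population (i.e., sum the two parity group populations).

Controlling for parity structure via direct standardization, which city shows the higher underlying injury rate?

Fairview

Combined standard total = 3,020,400; weights = 0.3290, 0.3862, 0.2849.
Granby: 0.3290×107.3 + 0.3862×128.0 + 0.2849×117.5 = 118.1994 per 100,000.
Fairview: 0.3290×90.3 + 0.3862×134.7 + 0.2849×160.5 = 127.4435 per 100,000.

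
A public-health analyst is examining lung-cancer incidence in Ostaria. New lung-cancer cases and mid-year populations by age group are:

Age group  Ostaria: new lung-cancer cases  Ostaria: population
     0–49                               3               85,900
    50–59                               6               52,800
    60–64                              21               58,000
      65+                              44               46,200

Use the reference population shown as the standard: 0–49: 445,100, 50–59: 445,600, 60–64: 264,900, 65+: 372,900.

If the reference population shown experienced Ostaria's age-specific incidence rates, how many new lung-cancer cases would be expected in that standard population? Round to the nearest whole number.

Age-specific rates per 100,000 for Ostaria: 3.49, 11.36, 36.21, 95.24.
Expected new lung-cancer cases = Σ (standard pop × age-specific rate ÷ 100,000)
= 445,100×3.49/100,000 + 445,600×11.36/100,000 + 264,900×36.21/100,000 + 372,900×95.24/100,000
= 15.54 + 50.64 + 95.91 + 355.14 = 517.24.

517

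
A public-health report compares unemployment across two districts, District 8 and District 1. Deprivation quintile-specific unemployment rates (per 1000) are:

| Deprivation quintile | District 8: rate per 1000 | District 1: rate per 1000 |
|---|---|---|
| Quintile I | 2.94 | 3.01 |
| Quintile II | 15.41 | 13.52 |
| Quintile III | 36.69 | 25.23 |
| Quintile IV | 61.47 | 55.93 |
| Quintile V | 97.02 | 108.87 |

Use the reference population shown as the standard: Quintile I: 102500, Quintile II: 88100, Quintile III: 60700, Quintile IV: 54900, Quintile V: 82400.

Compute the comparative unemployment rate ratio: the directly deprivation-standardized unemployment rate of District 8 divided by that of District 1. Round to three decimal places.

1.012

Standard total = 388600; weights = 0.2638, 0.2267, 0.1562, 0.1413, 0.2120.
District 8: 0.2638×2.94 + 0.2267×15.41 + 0.1562×36.69 + 0.1413×61.47 + 0.2120×97.02 = 39.2568 per 1000.
District 1: 0.2638×3.01 + 0.2267×13.52 + 0.1562×25.23 + 0.1413×55.93 + 0.2120×108.87 = 38.7868 per 1000.
Ratio = 39.2568 ÷ 38.7868 = 1.01212.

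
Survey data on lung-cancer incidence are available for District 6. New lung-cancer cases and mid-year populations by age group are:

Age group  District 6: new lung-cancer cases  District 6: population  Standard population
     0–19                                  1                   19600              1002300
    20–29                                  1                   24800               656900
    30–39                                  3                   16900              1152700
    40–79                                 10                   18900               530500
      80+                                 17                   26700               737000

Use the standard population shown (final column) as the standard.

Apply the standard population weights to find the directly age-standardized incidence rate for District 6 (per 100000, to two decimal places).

25.30

Age-specific rates per 100000 for District 6: 5.10, 4.03, 17.75, 52.91, 63.67.
Standard total = 4079400; weights = 0.2457, 0.1610, 0.2826, 0.1300, 0.1807.
Standardized rate: 0.2457×5.10 + 0.1610×4.03 + 0.2826×17.75 + 0.1300×52.91 + 0.1807×63.67 = 25.3024 per 100000.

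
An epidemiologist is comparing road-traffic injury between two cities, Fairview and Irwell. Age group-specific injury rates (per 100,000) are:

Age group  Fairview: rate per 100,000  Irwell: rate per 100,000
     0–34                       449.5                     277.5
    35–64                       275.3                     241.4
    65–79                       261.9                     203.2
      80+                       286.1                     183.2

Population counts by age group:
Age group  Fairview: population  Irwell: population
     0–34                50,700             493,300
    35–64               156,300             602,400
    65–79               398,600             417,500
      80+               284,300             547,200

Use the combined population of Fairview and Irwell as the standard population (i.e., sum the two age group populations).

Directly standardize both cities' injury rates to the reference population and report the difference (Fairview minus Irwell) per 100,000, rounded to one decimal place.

Combined standard total = 2,950,300; weights = 0.1844, 0.2572, 0.2766, 0.2818.
Fairview: 0.1844×449.5 + 0.2572×275.3 + 0.2766×261.9 + 0.2818×286.1 = 306.7576 per 100,000.
Irwell: 0.1844×277.5 + 0.2572×241.4 + 0.2766×203.2 + 0.2818×183.2 = 221.0868 per 100,000.
Difference = 306.7576 − 221.0868 = 85.6707.

85.7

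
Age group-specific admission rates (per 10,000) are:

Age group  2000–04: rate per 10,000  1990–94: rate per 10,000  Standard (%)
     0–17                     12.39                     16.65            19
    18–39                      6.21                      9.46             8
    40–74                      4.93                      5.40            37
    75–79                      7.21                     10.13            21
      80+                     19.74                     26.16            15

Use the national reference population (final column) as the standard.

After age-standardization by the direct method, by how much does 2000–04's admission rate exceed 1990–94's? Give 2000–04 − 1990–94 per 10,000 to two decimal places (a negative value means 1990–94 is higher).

Standard weights: 0.19, 0.08, 0.37, 0.21, 0.15.
2000–04: 0.1900×12.39 + 0.0800×6.21 + 0.3700×4.93 + 0.2100×7.21 + 0.1500×19.74 = 9.1501 per 10,000.
1990–94: 0.1900×16.65 + 0.0800×9.46 + 0.3700×5.40 + 0.2100×10.13 + 0.1500×26.16 = 11.9696 per 10,000.
Difference = 9.1501 − 11.9696 = -2.8195.

-2.82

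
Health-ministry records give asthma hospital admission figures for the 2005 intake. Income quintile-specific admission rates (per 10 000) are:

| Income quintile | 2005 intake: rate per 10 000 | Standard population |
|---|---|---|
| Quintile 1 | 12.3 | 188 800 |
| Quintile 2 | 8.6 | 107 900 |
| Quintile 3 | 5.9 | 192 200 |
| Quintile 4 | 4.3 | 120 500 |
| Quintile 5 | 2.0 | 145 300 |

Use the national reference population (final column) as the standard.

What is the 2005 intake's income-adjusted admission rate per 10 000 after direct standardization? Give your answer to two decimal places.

Standard total = 754 700; weights = 0.2502, 0.1430, 0.2547, 0.1597, 0.1925.
Standardized rate: 0.2502×12.3 + 0.1430×8.6 + 0.2547×5.9 + 0.1597×4.3 + 0.1925×2.0 = 6.8808 per 10 000.

6.88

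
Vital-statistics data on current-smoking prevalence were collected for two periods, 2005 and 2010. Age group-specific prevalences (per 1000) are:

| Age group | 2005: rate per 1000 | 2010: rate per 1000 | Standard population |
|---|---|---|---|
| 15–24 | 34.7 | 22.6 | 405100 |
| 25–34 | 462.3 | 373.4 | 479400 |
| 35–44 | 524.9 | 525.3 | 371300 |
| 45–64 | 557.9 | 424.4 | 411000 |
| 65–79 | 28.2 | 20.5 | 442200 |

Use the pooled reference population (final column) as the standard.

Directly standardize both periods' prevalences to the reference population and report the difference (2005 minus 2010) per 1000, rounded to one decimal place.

Standard total = 2109000; weights = 0.1921, 0.2273, 0.1761, 0.1949, 0.2097.
2005: 0.1921×34.7 + 0.2273×462.3 + 0.1761×524.9 + 0.1949×557.9 + 0.2097×28.2 = 318.7984 per 1000.
2010: 0.1921×22.6 + 0.2273×373.4 + 0.1761×525.3 + 0.1949×424.4 + 0.2097×20.5 = 268.7058 per 1000.
Difference = 318.7984 − 268.7058 = 50.0926.

50.1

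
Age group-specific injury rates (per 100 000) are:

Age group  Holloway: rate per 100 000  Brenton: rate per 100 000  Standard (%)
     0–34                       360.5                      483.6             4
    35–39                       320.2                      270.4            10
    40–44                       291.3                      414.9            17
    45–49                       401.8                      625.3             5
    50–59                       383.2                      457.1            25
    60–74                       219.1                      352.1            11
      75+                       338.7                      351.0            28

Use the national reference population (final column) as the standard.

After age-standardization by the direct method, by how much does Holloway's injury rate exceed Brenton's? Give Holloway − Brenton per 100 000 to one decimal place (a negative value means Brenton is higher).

Standard weights: 0.04, 0.10, 0.17, 0.05, 0.25, 0.11, 0.28.
Holloway: 0.0400×360.5 + 0.1000×320.2 + 0.1700×291.3 + 0.0500×401.8 + 0.2500×383.2 + 0.1100×219.1 + 0.2800×338.7 = 330.7880 per 100 000.
Brenton: 0.0400×483.6 + 0.1000×270.4 + 0.1700×414.9 + 0.0500×625.3 + 0.2500×457.1 + 0.1100×352.1 + 0.2800×351.0 = 399.4680 per 100 000.
Difference = 330.7880 − 399.4680 = -68.6800.

-68.7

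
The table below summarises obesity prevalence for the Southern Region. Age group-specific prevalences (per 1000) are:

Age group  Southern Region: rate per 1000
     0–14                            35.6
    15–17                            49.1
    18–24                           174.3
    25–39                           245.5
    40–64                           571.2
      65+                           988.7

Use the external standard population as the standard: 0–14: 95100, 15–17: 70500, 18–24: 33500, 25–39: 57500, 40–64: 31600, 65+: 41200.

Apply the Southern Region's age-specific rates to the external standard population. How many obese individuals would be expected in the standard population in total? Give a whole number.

85587

Expected obese individuals = Σ (standard pop × age-specific rate ÷ 1000)
= 95100×35.6/1000 + 70500×49.1/1000 + 33500×174.3/1000 + 57500×245.5/1000 + 31600×571.2/1000 + 41200×988.7/1000
= 3385.56 + 3461.55 + 5839.05 + 14116.25 + 18049.92 + 40734.44 = 85586.77.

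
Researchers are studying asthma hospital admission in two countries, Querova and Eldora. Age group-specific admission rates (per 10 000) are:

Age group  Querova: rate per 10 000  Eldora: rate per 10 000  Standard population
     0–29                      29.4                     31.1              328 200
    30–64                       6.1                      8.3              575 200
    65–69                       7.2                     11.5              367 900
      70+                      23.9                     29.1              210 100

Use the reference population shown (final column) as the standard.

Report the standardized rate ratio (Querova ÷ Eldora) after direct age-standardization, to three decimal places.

0.822

Standard total = 1 481 400; weights = 0.2215, 0.3883, 0.2483, 0.1418.
Querova: 0.2215×29.4 + 0.3883×6.1 + 0.2483×7.2 + 0.1418×23.9 = 14.0597 per 10 000.
Eldora: 0.2215×31.1 + 0.3883×8.3 + 0.2483×11.5 + 0.1418×29.1 = 17.0959 per 10 000.
Ratio = 14.0597 ÷ 17.0959 = 0.82240.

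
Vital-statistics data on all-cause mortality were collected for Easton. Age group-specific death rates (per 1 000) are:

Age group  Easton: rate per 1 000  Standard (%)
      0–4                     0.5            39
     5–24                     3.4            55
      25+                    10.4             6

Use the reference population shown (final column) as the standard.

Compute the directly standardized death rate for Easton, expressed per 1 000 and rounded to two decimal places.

2.69

Standard weights: 0.39, 0.55, 0.06.
Standardized rate: 0.3900×0.5 + 0.5500×3.4 + 0.0600×10.4 = 2.6890 per 1 000.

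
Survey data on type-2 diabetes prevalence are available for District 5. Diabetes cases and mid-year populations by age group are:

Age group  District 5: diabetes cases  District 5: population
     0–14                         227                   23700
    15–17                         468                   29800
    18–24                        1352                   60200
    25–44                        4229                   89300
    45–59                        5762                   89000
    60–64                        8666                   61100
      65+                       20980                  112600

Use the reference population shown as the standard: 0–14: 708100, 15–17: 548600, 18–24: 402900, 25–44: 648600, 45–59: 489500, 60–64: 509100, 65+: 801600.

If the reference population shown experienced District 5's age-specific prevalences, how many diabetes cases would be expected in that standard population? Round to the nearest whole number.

Age-specific rates per 1000 for District 5: 9.578, 15.705, 22.458, 47.357, 64.742, 141.833, 186.323.
Expected diabetes cases = Σ (standard pop × age-specific rate ÷ 1000)
= 708100×9.578/1000 + 548600×15.705/1000 + 402900×22.458/1000 + 648600×47.357/1000 + 489500×64.742/1000 + 509100×141.833/1000 + 801600×186.323/1000
= 6782.22 + 8615.60 + 9048.52 + 30715.89 + 31691.00 + 72207.21 + 149356.73 = 308417.18.

308417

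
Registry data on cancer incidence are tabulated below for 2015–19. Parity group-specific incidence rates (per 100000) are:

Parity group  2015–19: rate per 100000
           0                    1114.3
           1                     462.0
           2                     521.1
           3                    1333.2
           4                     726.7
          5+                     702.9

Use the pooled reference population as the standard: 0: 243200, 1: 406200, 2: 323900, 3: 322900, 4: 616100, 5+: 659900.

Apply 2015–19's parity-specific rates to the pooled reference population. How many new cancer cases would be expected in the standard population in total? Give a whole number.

19695

Expected new cancer cases = Σ (standard pop × parity-specific rate ÷ 100000)
= 243200×1114.3/100000 + 406200×462.0/100000 + 323900×521.1/100000 + 322900×1333.2/100000 + 616100×726.7/100000 + 659900×702.9/100000
= 2709.98 + 1876.64 + 1687.84 + 4304.90 + 4477.20 + 4638.44 = 19695.00.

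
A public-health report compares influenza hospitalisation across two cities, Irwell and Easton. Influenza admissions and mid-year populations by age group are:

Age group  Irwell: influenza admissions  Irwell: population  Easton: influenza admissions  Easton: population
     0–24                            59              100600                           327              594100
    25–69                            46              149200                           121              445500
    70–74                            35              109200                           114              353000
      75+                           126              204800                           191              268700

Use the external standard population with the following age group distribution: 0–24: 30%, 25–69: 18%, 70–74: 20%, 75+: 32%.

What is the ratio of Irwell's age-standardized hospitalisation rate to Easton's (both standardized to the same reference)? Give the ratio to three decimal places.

Age-specific rates per 100000 for Irwell: 58.65, 30.83, 32.05, 61.52.
For Easton: 55.04, 27.16, 32.29, 71.08.
Standard weights: 0.30, 0.18, 0.20, 0.32.
Irwell: 0.3000×58.65 + 0.1800×30.83 + 0.2000×32.05 + 0.3200×61.52 = 49.2418 per 100000.
Easton: 0.3000×55.04 + 0.1800×27.16 + 0.2000×32.29 + 0.3200×71.08 = 50.6067 per 100000.
Ratio = 49.2418 ÷ 50.6067 = 0.97303.

0.973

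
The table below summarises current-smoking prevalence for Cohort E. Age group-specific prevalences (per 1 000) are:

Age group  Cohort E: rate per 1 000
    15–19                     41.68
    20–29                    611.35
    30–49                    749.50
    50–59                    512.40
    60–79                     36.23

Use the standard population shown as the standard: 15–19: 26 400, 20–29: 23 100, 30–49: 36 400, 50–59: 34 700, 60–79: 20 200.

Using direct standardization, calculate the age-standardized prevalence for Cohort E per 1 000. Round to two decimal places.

Standard total = 140 800; weights = 0.1875, 0.1641, 0.2585, 0.2464, 0.1435.
Standardized rate: 0.1875×41.68 + 0.1641×611.35 + 0.2585×749.50 + 0.2464×512.40 + 0.1435×36.23 = 433.3556 per 1 000.

433.36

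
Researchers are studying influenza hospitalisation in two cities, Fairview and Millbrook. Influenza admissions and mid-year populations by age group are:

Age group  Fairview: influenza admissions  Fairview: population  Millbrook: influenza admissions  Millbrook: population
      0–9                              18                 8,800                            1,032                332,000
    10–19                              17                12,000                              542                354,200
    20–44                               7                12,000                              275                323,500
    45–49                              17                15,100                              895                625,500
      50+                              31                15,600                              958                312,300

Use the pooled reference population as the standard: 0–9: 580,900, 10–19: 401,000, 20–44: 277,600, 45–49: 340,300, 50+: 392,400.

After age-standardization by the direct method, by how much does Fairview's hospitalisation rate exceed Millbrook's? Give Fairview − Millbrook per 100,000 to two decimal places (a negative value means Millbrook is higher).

-63.49

Age-specific rates per 100,000 for Fairview: 204.55, 141.67, 58.33, 112.58, 198.72.
For Millbrook: 310.84, 153.02, 85.01, 143.09, 306.76.
Standard total = 1,992,200; weights = 0.2916, 0.2013, 0.1393, 0.1708, 0.1970.
Fairview: 0.2916×204.55 + 0.2013×141.67 + 0.1393×58.33 + 0.1708×112.58 + 0.1970×198.72 = 154.6587 per 100,000.
Millbrook: 0.2916×310.84 + 0.2013×153.02 + 0.1393×85.01 + 0.1708×143.09 + 0.1970×306.76 = 218.1466 per 100,000.
Difference = 154.6587 − 218.1466 = -63.4879.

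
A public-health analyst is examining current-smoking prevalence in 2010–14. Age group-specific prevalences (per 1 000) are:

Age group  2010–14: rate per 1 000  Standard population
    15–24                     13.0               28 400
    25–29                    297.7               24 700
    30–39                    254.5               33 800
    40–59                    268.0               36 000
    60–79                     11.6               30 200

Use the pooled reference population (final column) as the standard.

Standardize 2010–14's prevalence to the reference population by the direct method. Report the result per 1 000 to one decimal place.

171.9

Standard total = 153 100; weights = 0.1855, 0.1613, 0.2208, 0.2351, 0.1973.
Standardized rate: 0.1855×13.0 + 0.1613×297.7 + 0.2208×254.5 + 0.2351×268.0 + 0.1973×11.6 = 171.9321 per 1 000.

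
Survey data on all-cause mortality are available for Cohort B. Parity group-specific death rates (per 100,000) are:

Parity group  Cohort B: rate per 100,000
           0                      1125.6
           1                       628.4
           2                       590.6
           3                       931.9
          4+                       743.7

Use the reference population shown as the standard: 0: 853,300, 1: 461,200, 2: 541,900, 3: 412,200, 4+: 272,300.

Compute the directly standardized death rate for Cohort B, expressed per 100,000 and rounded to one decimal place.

848.9

Standard total = 2,540,900; weights = 0.3358, 0.1815, 0.2133, 0.1622, 0.1072.
Standardized rate: 0.3358×1125.6 + 0.1815×628.4 + 0.2133×590.6 + 0.1622×931.9 + 0.1072×743.7 = 848.9029 per 100,000.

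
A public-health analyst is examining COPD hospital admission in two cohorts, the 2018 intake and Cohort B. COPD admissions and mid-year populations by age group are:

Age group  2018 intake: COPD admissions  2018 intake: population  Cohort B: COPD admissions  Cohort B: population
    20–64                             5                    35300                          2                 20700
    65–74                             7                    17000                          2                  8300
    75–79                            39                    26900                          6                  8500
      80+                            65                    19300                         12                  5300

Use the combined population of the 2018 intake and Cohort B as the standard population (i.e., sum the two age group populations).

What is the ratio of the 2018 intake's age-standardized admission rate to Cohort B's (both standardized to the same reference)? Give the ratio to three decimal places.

Age-specific rates per 10000 for the 2018 intake: 1.42, 4.12, 14.50, 33.68.
For Cohort B: 0.97, 2.41, 7.06, 22.64.
Combined standard total = 141300; weights = 0.3963, 0.1791, 0.2505, 0.1741.
The 2018 intake: 0.3963×1.42 + 0.1791×4.12 + 0.2505×14.50 + 0.1741×33.68 = 10.7943 per 10000.
Cohort B: 0.3963×0.97 + 0.1791×2.41 + 0.2505×7.06 + 0.1741×22.64 = 6.5247 per 10000.
Ratio = 10.7943 ÷ 6.5247 = 1.65438.

1.654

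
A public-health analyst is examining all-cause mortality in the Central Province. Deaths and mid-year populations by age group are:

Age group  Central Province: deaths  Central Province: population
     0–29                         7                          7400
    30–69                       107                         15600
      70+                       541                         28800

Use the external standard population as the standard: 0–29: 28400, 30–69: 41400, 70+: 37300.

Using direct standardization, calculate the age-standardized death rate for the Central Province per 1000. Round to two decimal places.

Age-specific rates per 1000 for the Central Province: 0.946, 6.859, 18.785.
Standard total = 107100; weights = 0.2652, 0.3866, 0.3483.
Standardized rate: 0.2652×0.946 + 0.3866×6.859 + 0.3483×18.785 = 9.4444 per 1000.

9.44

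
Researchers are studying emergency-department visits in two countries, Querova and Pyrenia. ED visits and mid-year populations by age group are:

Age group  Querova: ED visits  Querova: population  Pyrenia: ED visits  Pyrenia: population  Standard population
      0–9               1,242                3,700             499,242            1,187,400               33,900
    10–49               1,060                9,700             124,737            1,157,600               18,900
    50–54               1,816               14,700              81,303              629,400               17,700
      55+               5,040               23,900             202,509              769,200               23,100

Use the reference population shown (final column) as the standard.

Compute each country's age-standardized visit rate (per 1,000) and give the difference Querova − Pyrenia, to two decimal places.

Age-specific rates per 1,000 for Querova: 335.676, 109.278, 123.537, 210.879.
For Pyrenia: 420.450, 107.755, 129.175, 263.272.
Standard total = 93,600; weights = 0.3622, 0.2019, 0.1891, 0.2468.
Querova: 0.3622×335.676 + 0.2019×109.278 + 0.1891×123.537 + 0.2468×210.879 = 219.0457 per 1,000.
Pyrenia: 0.3622×420.450 + 0.2019×107.755 + 0.1891×129.175 + 0.2468×263.272 = 263.4381 per 1,000.
Difference = 219.0457 − 263.4381 = -44.3924.

-44.39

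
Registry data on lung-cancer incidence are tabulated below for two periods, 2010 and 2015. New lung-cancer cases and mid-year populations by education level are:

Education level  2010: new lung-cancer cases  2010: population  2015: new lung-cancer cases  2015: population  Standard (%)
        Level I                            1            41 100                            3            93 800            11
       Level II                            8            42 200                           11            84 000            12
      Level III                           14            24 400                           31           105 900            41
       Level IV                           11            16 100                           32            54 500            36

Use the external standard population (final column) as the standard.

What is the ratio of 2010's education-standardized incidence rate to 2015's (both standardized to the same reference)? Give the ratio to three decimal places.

1.445

Education-specific rates per 100 000 for 2010: 2.43, 18.96, 57.38, 68.32.
For 2015: 3.20, 13.10, 29.27, 58.72.
Standard weights: 0.11, 0.12, 0.41, 0.36.
2010: 0.1100×2.43 + 0.1200×18.96 + 0.4100×57.38 + 0.3600×68.32 = 50.6634 per 100 000.
2015: 0.1100×3.20 + 0.1200×13.10 + 0.4100×29.27 + 0.3600×58.72 = 35.0627 per 100 000.
Ratio = 50.6634 ÷ 35.0627 = 1.44493.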